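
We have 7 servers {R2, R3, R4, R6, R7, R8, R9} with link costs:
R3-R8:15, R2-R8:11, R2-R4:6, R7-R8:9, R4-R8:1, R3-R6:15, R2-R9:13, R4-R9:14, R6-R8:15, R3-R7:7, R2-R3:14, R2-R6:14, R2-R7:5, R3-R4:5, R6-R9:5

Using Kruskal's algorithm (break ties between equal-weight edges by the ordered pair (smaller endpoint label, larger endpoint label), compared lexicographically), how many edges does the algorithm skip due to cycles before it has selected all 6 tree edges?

Kruskal: consider edges lightest-first.
R4-R8 (1): add. Components now {R9} {R6} {R7} {R4,R8} {R3} {R2}
R2-R7 (5): add. Components now {R9} {R6} {R2,R7} {R4,R8} {R3}
R3-R4 (5): add. Components now {R9} {R6} {R2,R7} {R3,R4,R8}
R6-R9 (5): add. Components now {R6,R9} {R2,R7} {R3,R4,R8}
R2-R4 (6): add. Components now {R6,R9} {R2,R3,R4,R7,R8}
R3-R7 (7): skip — R7 and R3 already connected.
R7-R8 (9): skip — R7 and R8 already connected.
R2-R8 (11): skip — R8 and R2 already connected.
R2-R9 (13): add. Components now {R2,R3,R4,R6,R7,R8,R9}
Edges rejected before the tree was complete: 3.

3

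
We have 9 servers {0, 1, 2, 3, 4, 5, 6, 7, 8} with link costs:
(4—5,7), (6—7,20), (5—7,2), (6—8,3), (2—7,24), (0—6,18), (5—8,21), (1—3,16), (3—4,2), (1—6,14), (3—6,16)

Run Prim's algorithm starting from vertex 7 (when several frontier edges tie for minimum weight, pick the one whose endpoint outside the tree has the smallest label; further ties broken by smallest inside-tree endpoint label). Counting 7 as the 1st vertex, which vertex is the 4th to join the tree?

Prim's algorithm from 7:
Step 1: cheapest edge leaving the tree is 5—7 (2); add 5.
Step 2: cheapest edge leaving the tree is 4—5 (7); add 4.
Step 3: cheapest edge leaving the tree is 3—4 (2); add 3.
Step 4: cheapest edge leaving the tree is 1—3 (16); add 1.
Step 5: cheapest edge leaving the tree is 1—6 (14); add 6.
Step 6: cheapest edge leaving the tree is 6—8 (3); add 8.
Step 7: cheapest edge leaving the tree is 0—6 (18); add 0.
Step 8: cheapest edge leaving the tree is 2—7 (24); add 2.
Vertex order: 7, 5, 4, 3, 1, 6, 8, 0, 2. The 4th vertex is 3.

3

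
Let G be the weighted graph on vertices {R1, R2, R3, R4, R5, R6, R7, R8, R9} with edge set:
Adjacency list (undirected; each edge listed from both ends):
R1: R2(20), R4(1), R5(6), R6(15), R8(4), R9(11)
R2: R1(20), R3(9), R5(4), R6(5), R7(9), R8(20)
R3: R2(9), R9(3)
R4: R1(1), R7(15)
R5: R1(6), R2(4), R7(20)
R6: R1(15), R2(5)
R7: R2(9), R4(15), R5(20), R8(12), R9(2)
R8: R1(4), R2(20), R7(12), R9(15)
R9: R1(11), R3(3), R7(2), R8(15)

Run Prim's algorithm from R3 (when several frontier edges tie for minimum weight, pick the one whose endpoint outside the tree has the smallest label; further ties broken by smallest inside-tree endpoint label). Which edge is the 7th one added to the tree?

R1-R4

Prim's algorithm from R3:
Step 1: cheapest edge leaving the tree is R3-R9 (3); add R9.
Step 2: cheapest edge leaving the tree is R7-R9 (2); add R7.
Step 3: cheapest edge leaving the tree is R2-R3 (9); add R2.
Step 4: cheapest edge leaving the tree is R2-R5 (4); add R5.
Step 5: cheapest edge leaving the tree is R2-R6 (5); add R6.
Step 6: cheapest edge leaving the tree is R1-R5 (6); add R1.
Step 7: cheapest edge leaving the tree is R1-R4 (1); add R4.
Step 8: cheapest edge leaving the tree is R1-R8 (4); add R8.
The 7th edge added is R1-R4.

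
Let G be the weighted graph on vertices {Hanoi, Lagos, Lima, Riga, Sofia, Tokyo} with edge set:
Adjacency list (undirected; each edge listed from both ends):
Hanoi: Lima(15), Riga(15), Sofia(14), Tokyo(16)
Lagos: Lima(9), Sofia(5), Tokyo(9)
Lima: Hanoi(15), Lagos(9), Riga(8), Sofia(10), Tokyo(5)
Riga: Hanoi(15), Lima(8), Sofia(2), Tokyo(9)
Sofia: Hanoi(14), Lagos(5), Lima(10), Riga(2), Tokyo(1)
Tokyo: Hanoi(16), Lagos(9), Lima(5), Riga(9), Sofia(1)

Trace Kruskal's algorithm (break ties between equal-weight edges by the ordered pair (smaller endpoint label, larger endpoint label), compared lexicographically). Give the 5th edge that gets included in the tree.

Kruskal's algorithm — process edges by increasing weight (ties by edge label):
Sofia–Tokyo (1): add. Components now {Sofia,Tokyo} {Hanoi} {Lima} {Lagos} {Riga}
Riga–Sofia (2): add. Components now {Riga,Sofia,Tokyo} {Hanoi} {Lima} {Lagos}
Lagos–Sofia (5): add. Components now {Lagos,Riga,Sofia,Tokyo} {Hanoi} {Lima}
Lima–Tokyo (5): add. Components now {Lagos,Lima,Riga,Sofia,Tokyo} {Hanoi}
Lima–Riga (8): skip — Lima and Riga already connected.
Lagos–Lima (9): skip — Lima and Lagos already connected.
Lagos–Tokyo (9): skip — Lagos and Tokyo already connected.
Riga–Tokyo (9): skip — Tokyo and Riga already connected.
Lima–Sofia (10): skip — Sofia and Lima already connected.
Hanoi–Sofia (14): add. Components now {Hanoi,Lagos,Lima,Riga,Sofia,Tokyo}
The 5th edge added is Hanoi–Sofia.

Hanoi-Sofia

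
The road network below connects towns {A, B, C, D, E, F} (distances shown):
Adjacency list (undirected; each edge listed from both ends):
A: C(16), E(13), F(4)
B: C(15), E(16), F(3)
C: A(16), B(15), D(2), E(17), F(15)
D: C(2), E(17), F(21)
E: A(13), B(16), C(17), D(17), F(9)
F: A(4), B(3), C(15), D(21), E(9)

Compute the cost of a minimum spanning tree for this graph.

Sort edges by weight, then run Kruskal:
C–D (2): add. Components now {A} {B} {C,D} {E} {F}
B–F (3): add. Components now {A} {B,F} {C,D} {E}
A–F (4): add. Components now {A,B,F} {C,D} {E}
E–F (9): add. Components now {A,B,E,F} {C,D}
A–E (13): skip — A and E already connected.
B–C (15): add. Components now {A,B,C,D,E,F}
MST edges: C–D, B–F, A–F, E–F, B–C; total weight 2+3+4+9+15 = 33.

33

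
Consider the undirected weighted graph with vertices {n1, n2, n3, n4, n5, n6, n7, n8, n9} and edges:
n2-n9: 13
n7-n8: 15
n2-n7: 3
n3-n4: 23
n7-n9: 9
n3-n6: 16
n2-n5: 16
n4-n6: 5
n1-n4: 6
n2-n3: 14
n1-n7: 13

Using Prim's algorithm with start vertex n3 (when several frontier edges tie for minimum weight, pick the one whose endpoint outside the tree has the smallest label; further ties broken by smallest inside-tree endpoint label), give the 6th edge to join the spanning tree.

Prim's algorithm from n3:
Step 1: frontier [n2-n3 14, n3-n6 16, n3-n4 23] → take n2-n3 (14); add n2.
Step 2: frontier [n2-n7 3, n2-n9 13, n2-n5 16, n3-n6 16, n3-n4 23] → take n2-n7 (3); add n7.
Step 3: frontier [n2-n9 13, n2-n5 16, n3-n6 16, n3-n4 23, n7-n9 9, n1-n7 13, n7-n8 15] → take n7-n9 (9); add n9.
Step 4: frontier [n2-n5 16, n3-n6 16, n3-n4 23, n1-n7 13, n7-n8 15] → take n1-n7 (13); add n1.
Step 5: frontier [n1-n4 6, n2-n5 16, n3-n6 16, n3-n4 23, n7-n8 15] → take n1-n4 (6); add n4.
Step 6: frontier [n2-n5 16, n3-n6 16, n4-n6 5, n7-n8 15] → take n4-n6 (5); add n6.
Step 7: frontier [n2-n5 16, n7-n8 15] → take n7-n8 (15); add n8.
Step 8: frontier [n2-n5 16] → take n2-n5 (16); add n5.
The 6th edge added is n4-n6.

n4-n6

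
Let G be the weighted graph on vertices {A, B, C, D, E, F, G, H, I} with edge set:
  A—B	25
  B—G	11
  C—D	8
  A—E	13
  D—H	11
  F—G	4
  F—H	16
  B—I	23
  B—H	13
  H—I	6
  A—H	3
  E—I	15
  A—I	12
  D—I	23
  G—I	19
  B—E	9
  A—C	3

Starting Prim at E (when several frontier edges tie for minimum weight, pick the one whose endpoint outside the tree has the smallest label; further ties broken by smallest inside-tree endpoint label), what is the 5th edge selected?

Prim, starting at E.
Step 1: cheapest edge leaving the tree is B—E (9); add B.
Step 2: cheapest edge leaving the tree is B—G (11); add G.
Step 3: cheapest edge leaving the tree is F—G (4); add F.
Step 4: cheapest edge leaving the tree is A—E (13); add A.
Step 5: cheapest edge leaving the tree is A—C (3); add C.
Step 6: cheapest edge leaving the tree is A—H (3); add H.
Step 7: cheapest edge leaving the tree is H—I (6); add I.
Step 8: cheapest edge leaving the tree is C—D (8); add D.
The 5th edge added is A—C.

A-C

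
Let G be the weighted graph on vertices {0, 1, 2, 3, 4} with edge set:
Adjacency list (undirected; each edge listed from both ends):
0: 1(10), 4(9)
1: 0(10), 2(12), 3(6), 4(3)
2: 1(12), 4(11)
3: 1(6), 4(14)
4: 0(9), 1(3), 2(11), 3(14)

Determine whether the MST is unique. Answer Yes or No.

Sort edges by weight, then run Kruskal:
1 4 (3): add — endpoints in different components.
1 3 (6): add — endpoints in different components.
0 4 (9): add — endpoints in different components.
0 1 (10): skip — 0 and 1 already connected.
2 4 (11): add — endpoints in different components.
Every non-tree edge has weight strictly greater than the heaviest edge on the tree path between its endpoints, so the MST is unique.

Yes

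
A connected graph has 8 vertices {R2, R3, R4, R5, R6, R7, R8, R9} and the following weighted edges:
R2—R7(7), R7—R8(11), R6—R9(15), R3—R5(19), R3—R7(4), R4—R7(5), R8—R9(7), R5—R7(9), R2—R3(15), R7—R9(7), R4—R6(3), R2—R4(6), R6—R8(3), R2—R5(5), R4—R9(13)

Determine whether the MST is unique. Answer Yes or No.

No

Kruskal's algorithm — process edges by increasing weight (ties by edge label):
R4—R6 (3): add — endpoints in different components.
R6—R8 (3): add — endpoints in different components.
R3—R7 (4): add — endpoints in different components.
R2—R5 (5): add — endpoints in different components.
R4—R7 (5): add — endpoints in different components.
R2—R4 (6): add — endpoints in different components.
R2—R7 (7): skip — R7 and R2 already connected.
R7—R9 (7): add — endpoints in different components.
Non-tree edge R8—R9 has weight 7, equal to the heaviest edge on its tree cycle — swapping gives another MST of the same weight. Not unique.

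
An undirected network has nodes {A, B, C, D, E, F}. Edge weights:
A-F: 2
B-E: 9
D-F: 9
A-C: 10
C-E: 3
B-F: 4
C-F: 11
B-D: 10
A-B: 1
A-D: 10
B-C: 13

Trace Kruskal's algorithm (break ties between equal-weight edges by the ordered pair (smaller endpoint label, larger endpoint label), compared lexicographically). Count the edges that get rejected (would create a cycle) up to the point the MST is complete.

1

Kruskal's algorithm — process edges by increasing weight (ties by edge label):
A-B (1): add — endpoints in different components.
A-F (2): add — endpoints in different components.
C-E (3): add — endpoints in different components.
B-F (4): skip — B and F already connected.
B-E (9): add — endpoints in different components.
D-F (9): add — endpoints in different components.
Edges rejected before the tree was complete: 1.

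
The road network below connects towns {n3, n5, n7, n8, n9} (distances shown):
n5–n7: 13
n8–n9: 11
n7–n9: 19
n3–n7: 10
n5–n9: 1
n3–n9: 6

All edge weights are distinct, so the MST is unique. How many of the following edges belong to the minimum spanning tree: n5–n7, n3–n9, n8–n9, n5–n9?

Kruskal: consider edges lightest-first.
n5–n9 (1): add — endpoints in different components.
n3–n9 (6): add — endpoints in different components.
n3–n7 (10): add — endpoints in different components.
n8–n9 (11): add — endpoints in different components.
MST edge set: {n5–n9, n3–n9, n3–n7, n8–n9}.
Of the listed edges, {n3–n9, n8–n9, n5–n9} are in the MST → 3.

3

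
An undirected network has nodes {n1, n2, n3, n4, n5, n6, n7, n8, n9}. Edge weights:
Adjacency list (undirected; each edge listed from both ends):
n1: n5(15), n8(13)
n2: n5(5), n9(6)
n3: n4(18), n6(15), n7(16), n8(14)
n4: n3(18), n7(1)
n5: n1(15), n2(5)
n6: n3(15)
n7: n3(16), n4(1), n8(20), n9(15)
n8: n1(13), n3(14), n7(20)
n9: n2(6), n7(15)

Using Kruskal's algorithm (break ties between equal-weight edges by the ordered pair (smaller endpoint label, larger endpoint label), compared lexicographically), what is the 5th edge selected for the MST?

Kruskal: consider edges lightest-first.
n4–n7 (1): add — endpoints in different components.
n2–n5 (5): add — endpoints in different components.
n2–n9 (6): add — endpoints in different components.
n1–n8 (13): add — endpoints in different components.
n3–n8 (14): add — endpoints in different components.
n1–n5 (15): add — endpoints in different components.
n3–n6 (15): add — endpoints in different components.
n7–n9 (15): add — endpoints in different components.
The 5th edge added is n3–n8.

n3-n8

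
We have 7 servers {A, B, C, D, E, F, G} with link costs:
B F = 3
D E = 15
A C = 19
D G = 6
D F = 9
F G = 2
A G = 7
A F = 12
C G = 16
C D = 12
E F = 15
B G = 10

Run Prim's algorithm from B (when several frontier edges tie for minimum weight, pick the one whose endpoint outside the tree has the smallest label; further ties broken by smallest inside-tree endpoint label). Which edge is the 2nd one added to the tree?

F-G

Prim's algorithm from B:
Step 1: frontier [B F 3, B G 10] → take B F (3); add F.
Step 2: frontier [B G 10, F G 2, D F 9, A F 12, E F 15] → take F G (2); add G.
Step 3: frontier [D F 9, A F 12, E F 15, D G 6, A G 7, C G 16] → take D G (6); add D.
Step 4: frontier [C D 12, D E 15, A F 12, E F 15, A G 7, C G 16] → take A G (7); add A.
Step 5: frontier [A C 19, C D 12, D E 15, E F 15, C G 16] → take C D (12); add C.
Step 6: frontier [D E 15, E F 15] → take D E (15); add E.
The 2nd edge added is F G.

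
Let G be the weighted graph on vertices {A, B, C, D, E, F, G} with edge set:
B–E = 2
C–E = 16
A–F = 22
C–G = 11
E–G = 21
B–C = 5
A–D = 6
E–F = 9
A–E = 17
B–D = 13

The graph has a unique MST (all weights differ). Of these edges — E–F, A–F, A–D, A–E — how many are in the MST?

Kruskal's algorithm — process edges by increasing weight (ties by edge label):
B–E (2): add — endpoints in different components.
B–C (5): add — endpoints in different components.
A–D (6): add — endpoints in different components.
E–F (9): add — endpoints in different components.
C–G (11): add — endpoints in different components.
B–D (13): add — endpoints in different components.
MST edge set: {B–E, B–C, A–D, E–F, C–G, B–D}.
Of the listed edges, {E–F, A–D} are in the MST → 2.

2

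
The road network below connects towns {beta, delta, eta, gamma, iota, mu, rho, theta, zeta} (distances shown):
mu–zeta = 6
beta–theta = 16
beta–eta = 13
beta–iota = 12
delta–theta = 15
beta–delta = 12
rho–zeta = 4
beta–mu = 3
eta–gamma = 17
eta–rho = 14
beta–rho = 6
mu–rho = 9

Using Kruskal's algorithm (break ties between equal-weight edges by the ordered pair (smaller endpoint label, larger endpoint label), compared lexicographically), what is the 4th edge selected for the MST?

beta-delta

Kruskal: consider edges lightest-first.
beta–mu (3): add — endpoints in different components.
rho–zeta (4): add — endpoints in different components.
beta–rho (6): add — endpoints in different components.
mu–zeta (6): skip — zeta and mu already connected.
mu–rho (9): skip — rho and mu already connected.
beta–delta (12): add — endpoints in different components.
beta–iota (12): add — endpoints in different components.
beta–eta (13): add — endpoints in different components.
eta–rho (14): skip — rho and eta already connected.
delta–theta (15): add — endpoints in different components.
beta–theta (16): skip — theta and beta already connected.
eta–gamma (17): add — endpoints in different components.
The 4th edge added is beta–delta.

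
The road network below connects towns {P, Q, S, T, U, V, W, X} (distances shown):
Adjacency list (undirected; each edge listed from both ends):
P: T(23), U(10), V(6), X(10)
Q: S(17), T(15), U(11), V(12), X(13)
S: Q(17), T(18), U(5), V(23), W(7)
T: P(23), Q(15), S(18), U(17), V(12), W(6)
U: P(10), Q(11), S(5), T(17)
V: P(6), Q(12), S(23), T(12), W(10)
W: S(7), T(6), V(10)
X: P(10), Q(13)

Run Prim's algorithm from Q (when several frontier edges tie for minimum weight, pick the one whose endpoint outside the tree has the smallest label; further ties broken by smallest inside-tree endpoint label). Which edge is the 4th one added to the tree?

T-W

Prim's algorithm from Q:
Step 1: cheapest edge leaving the tree is Q U (11); add U.
Step 2: cheapest edge leaving the tree is S U (5); add S.
Step 3: cheapest edge leaving the tree is S W (7); add W.
Step 4: cheapest edge leaving the tree is T W (6); add T.
Step 5: cheapest edge leaving the tree is P U (10); add P.
Step 6: cheapest edge leaving the tree is P V (6); add V.
Step 7: cheapest edge leaving the tree is P X (10); add X.
The 4th edge added is T W.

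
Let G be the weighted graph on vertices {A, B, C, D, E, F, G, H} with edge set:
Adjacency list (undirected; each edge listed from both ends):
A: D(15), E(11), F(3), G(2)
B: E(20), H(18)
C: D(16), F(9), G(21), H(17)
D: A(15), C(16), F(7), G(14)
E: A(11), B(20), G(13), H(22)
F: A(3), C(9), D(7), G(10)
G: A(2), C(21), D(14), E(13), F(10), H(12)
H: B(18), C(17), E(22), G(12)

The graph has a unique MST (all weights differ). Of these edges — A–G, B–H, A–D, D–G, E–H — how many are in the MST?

Kruskal: consider edges lightest-first.
A–G (2): add — endpoints in different components.
A–F (3): add — endpoints in different components.
D–F (7): add — endpoints in different components.
C–F (9): add — endpoints in different components.
F–G (10): skip — F and G already connected.
A–E (11): add — endpoints in different components.
G–H (12): add — endpoints in different components.
E–G (13): skip — E and G already connected.
D–G (14): skip — D and G already connected.
A–D (15): skip — A and D already connected.
C–D (16): skip — C and D already connected.
C–H (17): skip — C and H already connected.
B–H (18): add — endpoints in different components.
MST edge set: {A–G, A–F, D–F, C–F, A–E, G–H, B–H}.
Of the listed edges, {A–G, B–H} are in the MST → 2.

2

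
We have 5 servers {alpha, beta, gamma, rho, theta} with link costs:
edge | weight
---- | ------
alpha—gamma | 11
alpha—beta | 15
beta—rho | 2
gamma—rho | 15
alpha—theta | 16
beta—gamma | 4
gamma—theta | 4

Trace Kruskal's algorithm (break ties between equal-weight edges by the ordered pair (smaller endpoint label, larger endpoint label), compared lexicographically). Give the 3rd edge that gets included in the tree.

gamma-theta

Kruskal's algorithm — process edges by increasing weight (ties by edge label):
beta—rho (2): add — endpoints in different components.
beta—gamma (4): add — endpoints in different components.
gamma—theta (4): add — endpoints in different components.
alpha—gamma (11): add — endpoints in different components.
The 3rd edge added is gamma—theta.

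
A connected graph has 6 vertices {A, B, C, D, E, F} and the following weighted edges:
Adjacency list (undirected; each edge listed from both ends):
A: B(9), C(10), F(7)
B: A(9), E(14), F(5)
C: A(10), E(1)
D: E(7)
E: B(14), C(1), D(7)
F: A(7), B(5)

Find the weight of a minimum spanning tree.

30

Prim's algorithm from E:
Step 1: frontier [C E 1, D E 7, B E 14] → take C E (1); add C.
Step 2: frontier [A C 10, D E 7, B E 14] → take D E (7); add D.
Step 3: frontier [A C 10, B E 14] → take A C (10); add A.
Step 4: frontier [A F 7, A B 9, B E 14] → take A F (7); add F.
Step 5: frontier [A B 9, B E 14, B F 5] → take B F (5); add B.
MST edges: C E, D E, A C, A F, B F; total weight 1+7+10+7+5 = 30.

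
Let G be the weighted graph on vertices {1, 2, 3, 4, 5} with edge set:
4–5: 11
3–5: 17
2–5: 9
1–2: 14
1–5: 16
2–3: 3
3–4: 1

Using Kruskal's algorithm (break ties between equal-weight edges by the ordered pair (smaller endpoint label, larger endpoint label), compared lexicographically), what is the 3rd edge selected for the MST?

Sort edges by weight, then run Kruskal:
3–4 (1): add. Components now {1} {2} {3,4} {5}
2–3 (3): add. Components now {1} {2,3,4} {5}
2–5 (9): add. Components now {1} {2,3,4,5}
4–5 (11): skip — 4 and 5 already connected.
1–2 (14): add. Components now {1,2,3,4,5}
The 3rd edge added is 2–5.

2-5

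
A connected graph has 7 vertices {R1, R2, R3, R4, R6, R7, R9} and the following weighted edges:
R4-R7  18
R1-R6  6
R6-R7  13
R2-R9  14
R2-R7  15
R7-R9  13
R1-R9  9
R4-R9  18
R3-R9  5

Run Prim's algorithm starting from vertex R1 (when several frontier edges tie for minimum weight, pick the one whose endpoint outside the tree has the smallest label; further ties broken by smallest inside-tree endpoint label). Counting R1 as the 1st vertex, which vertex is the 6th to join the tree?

Prim's algorithm from R1:
Step 1: cheapest edge leaving the tree is R1-R6 (6); add R6.
Step 2: cheapest edge leaving the tree is R1-R9 (9); add R9.
Step 3: cheapest edge leaving the tree is R3-R9 (5); add R3.
Step 4: cheapest edge leaving the tree is R6-R7 (13); add R7.
Step 5: cheapest edge leaving the tree is R2-R9 (14); add R2.
Step 6: cheapest edge leaving the tree is R4-R7 (18); add R4.
Vertex order: R1, R6, R9, R3, R7, R2, R4. The 6th vertex is R2.

R2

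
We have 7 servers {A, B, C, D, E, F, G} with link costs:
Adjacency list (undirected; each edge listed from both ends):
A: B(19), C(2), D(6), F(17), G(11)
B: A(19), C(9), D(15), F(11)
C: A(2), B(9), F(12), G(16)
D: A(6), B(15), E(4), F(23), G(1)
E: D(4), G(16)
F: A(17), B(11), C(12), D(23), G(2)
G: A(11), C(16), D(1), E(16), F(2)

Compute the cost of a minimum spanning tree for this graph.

24

Sort edges by weight, then run Kruskal:
D G (1): add — endpoints in different components.
A C (2): add — endpoints in different components.
F G (2): add — endpoints in different components.
D E (4): add — endpoints in different components.
A D (6): add — endpoints in different components.
B C (9): add — endpoints in different components.
MST edges: D G, A C, F G, D E, A D, B C; total weight 1+2+2+4+6+9 = 24.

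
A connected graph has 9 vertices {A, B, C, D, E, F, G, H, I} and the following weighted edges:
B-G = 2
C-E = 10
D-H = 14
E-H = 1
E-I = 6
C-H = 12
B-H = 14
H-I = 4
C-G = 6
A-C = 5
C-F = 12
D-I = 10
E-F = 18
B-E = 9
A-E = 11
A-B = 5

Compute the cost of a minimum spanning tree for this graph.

Grow the tree from F using Prim:
Step 1: cheapest edge leaving the tree is C-F (12); add C.
Step 2: cheapest edge leaving the tree is A-C (5); add A.
Step 3: cheapest edge leaving the tree is A-B (5); add B.
Step 4: cheapest edge leaving the tree is B-G (2); add G.
Step 5: cheapest edge leaving the tree is B-E (9); add E.
Step 6: cheapest edge leaving the tree is E-H (1); add H.
Step 7: cheapest edge leaving the tree is H-I (4); add I.
Step 8: cheapest edge leaving the tree is D-I (10); add D.
MST edges: C-F, A-C, A-B, B-G, B-E, E-H, H-I, D-I; total weight 12+5+5+2+9+1+4+10 = 48.

48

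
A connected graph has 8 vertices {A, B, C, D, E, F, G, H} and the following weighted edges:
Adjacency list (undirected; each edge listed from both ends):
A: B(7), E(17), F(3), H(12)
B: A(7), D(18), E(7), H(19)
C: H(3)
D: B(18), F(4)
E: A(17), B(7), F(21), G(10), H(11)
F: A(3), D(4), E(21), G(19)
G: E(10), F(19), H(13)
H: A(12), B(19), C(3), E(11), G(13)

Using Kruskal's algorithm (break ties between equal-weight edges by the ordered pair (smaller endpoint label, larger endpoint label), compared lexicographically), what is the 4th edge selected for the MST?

Kruskal's algorithm — process edges by increasing weight (ties by edge label):
A-F (3): add — endpoints in different components.
C-H (3): add — endpoints in different components.
D-F (4): add — endpoints in different components.
A-B (7): add — endpoints in different components.
B-E (7): add — endpoints in different components.
E-G (10): add — endpoints in different components.
E-H (11): add — endpoints in different components.
The 4th edge added is A-B.

A-B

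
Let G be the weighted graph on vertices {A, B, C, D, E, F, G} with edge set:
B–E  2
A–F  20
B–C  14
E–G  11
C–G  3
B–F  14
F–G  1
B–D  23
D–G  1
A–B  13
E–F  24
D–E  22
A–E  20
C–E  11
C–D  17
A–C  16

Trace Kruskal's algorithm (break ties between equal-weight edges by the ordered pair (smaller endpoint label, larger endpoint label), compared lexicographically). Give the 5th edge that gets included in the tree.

Kruskal's algorithm — process edges by increasing weight (ties by edge label):
D–G (1): add. Components now {A} {B} {C} {D,G} {E} {F}
F–G (1): add. Components now {A} {B} {C} {D,F,G} {E}
B–E (2): add. Components now {A} {B,E} {C} {D,F,G}
C–G (3): add. Components now {A} {B,E} {C,D,F,G}
C–E (11): add. Components now {A} {B,C,D,E,F,G}
E–G (11): skip — E and G already connected.
A–B (13): add. Components now {A,B,C,D,E,F,G}
The 5th edge added is C–E.

C-E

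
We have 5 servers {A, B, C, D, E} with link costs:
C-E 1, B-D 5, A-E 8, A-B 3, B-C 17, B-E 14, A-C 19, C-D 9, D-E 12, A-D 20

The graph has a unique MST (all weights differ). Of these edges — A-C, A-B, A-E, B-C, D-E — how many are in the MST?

Sort edges by weight, then run Kruskal:
C-E (1): add — endpoints in different components.
A-B (3): add — endpoints in different components.
B-D (5): add — endpoints in different components.
A-E (8): add — endpoints in different components.
MST edge set: {C-E, A-B, B-D, A-E}.
Of the listed edges, {A-B, A-E} are in the MST → 2.

2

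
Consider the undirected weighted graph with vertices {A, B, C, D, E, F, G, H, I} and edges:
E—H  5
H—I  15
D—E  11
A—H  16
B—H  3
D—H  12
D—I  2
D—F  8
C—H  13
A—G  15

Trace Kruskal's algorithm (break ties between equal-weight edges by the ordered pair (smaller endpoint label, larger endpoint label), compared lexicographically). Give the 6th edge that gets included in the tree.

Sort edges by weight, then run Kruskal:
D—I (2): add — endpoints in different components.
B—H (3): add — endpoints in different components.
E—H (5): add — endpoints in different components.
D—F (8): add — endpoints in different components.
D—E (11): add — endpoints in different components.
D—H (12): skip — D and H already connected.
C—H (13): add — endpoints in different components.
A—G (15): add — endpoints in different components.
H—I (15): skip — H and I already connected.
A—H (16): add — endpoints in different components.
The 6th edge added is C—H.

C-H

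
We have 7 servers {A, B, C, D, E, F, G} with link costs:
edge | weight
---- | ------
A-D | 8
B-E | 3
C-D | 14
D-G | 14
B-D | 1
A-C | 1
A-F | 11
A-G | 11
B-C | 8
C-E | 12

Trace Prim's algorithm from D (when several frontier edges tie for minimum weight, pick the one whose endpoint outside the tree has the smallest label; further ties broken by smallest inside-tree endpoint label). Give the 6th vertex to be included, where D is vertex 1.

F

Prim, starting at D.
Step 1: cheapest edge leaving the tree is B-D (1); add B.
Step 2: cheapest edge leaving the tree is B-E (3); add E.
Step 3: cheapest edge leaving the tree is A-D (8); add A.
Step 4: cheapest edge leaving the tree is A-C (1); add C.
Step 5: cheapest edge leaving the tree is A-F (11); add F.
Step 6: cheapest edge leaving the tree is A-G (11); add G.
Vertex order: D, B, E, A, C, F, G. The 6th vertex is F.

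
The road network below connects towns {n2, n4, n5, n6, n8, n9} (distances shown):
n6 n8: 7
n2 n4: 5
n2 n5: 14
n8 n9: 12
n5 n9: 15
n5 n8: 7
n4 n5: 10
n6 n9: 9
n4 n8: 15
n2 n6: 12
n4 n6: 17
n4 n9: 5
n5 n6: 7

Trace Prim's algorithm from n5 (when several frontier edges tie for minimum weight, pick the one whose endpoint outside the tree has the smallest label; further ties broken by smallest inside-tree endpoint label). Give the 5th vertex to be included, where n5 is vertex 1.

Grow the tree from n5 using Prim:
Step 1: frontier [n5 n6 7, n5 n8 7, n4 n5 10, n2 n5 14, n5 n9 15] → take n5 n6 (7); add n6.
Step 2: frontier [n5 n8 7, n4 n5 10, n2 n5 14, n5 n9 15, n6 n8 7, n6 n9 9, n2 n6 12, n4 n6 17] → take n5 n8 (7); add n8.
Step 3: frontier [n4 n5 10, n2 n5 14, n5 n9 15, n6 n9 9, n2 n6 12, n4 n6 17, n8 n9 12, n4 n8 15] → take n6 n9 (9); add n9.
Step 4: frontier [n4 n5 10, n2 n5 14, n2 n6 12, n4 n6 17, n4 n8 15, n4 n9 5] → take n4 n9 (5); add n4.
Step 5: frontier [n2 n4 5, n2 n5 14, n2 n6 12] → take n2 n4 (5); add n2.
Vertex order: n5, n6, n8, n9, n4, n2. The 5th vertex is n4.

n4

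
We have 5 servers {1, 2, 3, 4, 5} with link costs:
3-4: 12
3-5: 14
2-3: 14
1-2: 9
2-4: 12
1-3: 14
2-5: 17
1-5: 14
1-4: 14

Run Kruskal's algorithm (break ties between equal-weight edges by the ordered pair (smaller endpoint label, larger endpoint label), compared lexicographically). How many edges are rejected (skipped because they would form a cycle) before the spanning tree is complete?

Sort edges by weight, then run Kruskal:
1-2 (9): add — endpoints in different components.
2-4 (12): add — endpoints in different components.
3-4 (12): add — endpoints in different components.
1-3 (14): skip — 1 and 3 already connected.
1-4 (14): skip — 1 and 4 already connected.
1-5 (14): add — endpoints in different components.
Edges rejected before the tree was complete: 2.

2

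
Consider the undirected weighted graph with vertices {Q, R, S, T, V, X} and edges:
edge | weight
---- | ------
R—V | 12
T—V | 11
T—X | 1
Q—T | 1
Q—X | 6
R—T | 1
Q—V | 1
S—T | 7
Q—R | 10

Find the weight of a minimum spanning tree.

11

Grow the tree from V using Prim:
Step 1: frontier [Q—V 1, T—V 11, R—V 12] → take Q—V (1); add Q.
Step 2: frontier [Q—T 1, Q—X 6, Q—R 10, T—V 11, R—V 12] → take Q—T (1); add T.
Step 3: frontier [Q—X 6, Q—R 10, R—T 1, T—X 1, S—T 7, R—V 12] → take R—T (1); add R.
Step 4: frontier [Q—X 6, T—X 1, S—T 7] → take T—X (1); add X.
Step 5: frontier [S—T 7] → take S—T (7); add S.
MST edges: Q—V, Q—T, R—T, T—X, S—T; total weight 1+1+1+1+7 = 11.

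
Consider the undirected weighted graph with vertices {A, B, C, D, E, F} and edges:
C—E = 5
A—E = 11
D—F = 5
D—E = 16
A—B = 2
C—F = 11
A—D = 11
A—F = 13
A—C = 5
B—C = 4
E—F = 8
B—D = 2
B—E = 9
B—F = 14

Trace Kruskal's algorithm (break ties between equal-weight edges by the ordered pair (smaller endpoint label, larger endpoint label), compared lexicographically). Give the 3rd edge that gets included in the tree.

Kruskal's algorithm — process edges by increasing weight (ties by edge label):
A—B (2): add. Components now {A,B} {C} {D} {E} {F}
B—D (2): add. Components now {A,B,D} {C} {E} {F}
B—C (4): add. Components now {A,B,C,D} {E} {F}
A—C (5): skip — A and C already connected.
C—E (5): add. Components now {A,B,C,D,E} {F}
D—F (5): add. Components now {A,B,C,D,E,F}
The 3rd edge added is B—C.

B-C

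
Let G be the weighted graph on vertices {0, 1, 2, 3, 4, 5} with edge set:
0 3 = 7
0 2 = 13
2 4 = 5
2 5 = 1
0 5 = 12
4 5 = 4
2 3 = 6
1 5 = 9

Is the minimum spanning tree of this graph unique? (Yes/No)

Yes

Sort edges by weight, then run Kruskal:
2 5 (1): add. Components now {0} {1} {2,5} {3} {4}
4 5 (4): add. Components now {0} {1} {2,4,5} {3}
2 4 (5): skip — 2 and 4 already connected.
2 3 (6): add. Components now {0} {1} {2,3,4,5}
0 3 (7): add. Components now {0,2,3,4,5} {1}
1 5 (9): add. Components now {0,1,2,3,4,5}
Every non-tree edge has weight strictly greater than the heaviest edge on the tree path between its endpoints, so the MST is unique.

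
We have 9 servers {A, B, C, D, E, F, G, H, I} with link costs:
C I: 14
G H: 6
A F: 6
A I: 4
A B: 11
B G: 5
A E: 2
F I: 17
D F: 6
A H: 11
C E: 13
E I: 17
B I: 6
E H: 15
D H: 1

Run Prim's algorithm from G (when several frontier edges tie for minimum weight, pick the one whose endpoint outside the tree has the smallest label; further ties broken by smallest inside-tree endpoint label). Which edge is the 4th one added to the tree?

Grow the tree from G using Prim:
Step 1: cheapest edge leaving the tree is B G (5); add B.
Step 2: cheapest edge leaving the tree is G H (6); add H.
Step 3: cheapest edge leaving the tree is D H (1); add D.
Step 4: cheapest edge leaving the tree is D F (6); add F.
Step 5: cheapest edge leaving the tree is A F (6); add A.
Step 6: cheapest edge leaving the tree is A E (2); add E.
Step 7: cheapest edge leaving the tree is A I (4); add I.
Step 8: cheapest edge leaving the tree is C E (13); add C.
The 4th edge added is D F.

D-F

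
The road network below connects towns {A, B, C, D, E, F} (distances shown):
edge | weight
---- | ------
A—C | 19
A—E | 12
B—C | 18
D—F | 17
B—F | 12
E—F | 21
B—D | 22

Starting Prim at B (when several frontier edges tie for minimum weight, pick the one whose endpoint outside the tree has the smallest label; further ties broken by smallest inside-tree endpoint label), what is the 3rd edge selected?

B-C

Prim, starting at B.
Step 1: cheapest edge leaving the tree is B—F (12); add F.
Step 2: cheapest edge leaving the tree is D—F (17); add D.
Step 3: cheapest edge leaving the tree is B—C (18); add C.
Step 4: cheapest edge leaving the tree is A—C (19); add A.
Step 5: cheapest edge leaving the tree is A—E (12); add E.
The 3rd edge added is B—C.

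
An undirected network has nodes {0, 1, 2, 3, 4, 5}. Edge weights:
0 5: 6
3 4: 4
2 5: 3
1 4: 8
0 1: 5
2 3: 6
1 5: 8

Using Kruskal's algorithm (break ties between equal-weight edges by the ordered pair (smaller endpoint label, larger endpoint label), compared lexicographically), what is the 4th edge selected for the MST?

0-5

Sort edges by weight, then run Kruskal:
2 5 (3): add. Components now {0} {1} {2,5} {3} {4}
3 4 (4): add. Components now {0} {1} {2,5} {3,4}
0 1 (5): add. Components now {0,1} {2,5} {3,4}
0 5 (6): add. Components now {0,1,2,5} {3,4}
2 3 (6): add. Components now {0,1,2,3,4,5}
The 4th edge added is 0 5.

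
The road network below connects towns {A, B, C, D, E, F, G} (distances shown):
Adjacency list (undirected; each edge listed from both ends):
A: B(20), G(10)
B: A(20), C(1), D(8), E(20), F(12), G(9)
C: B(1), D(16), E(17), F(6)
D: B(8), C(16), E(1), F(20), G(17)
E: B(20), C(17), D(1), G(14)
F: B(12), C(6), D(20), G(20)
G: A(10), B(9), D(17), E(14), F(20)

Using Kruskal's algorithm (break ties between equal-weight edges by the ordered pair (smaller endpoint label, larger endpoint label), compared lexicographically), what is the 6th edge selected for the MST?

A-G

Kruskal: consider edges lightest-first.
B C (1): add. Components now {A} {B,C} {D} {E} {F} {G}
D E (1): add. Components now {A} {B,C} {D,E} {F} {G}
C F (6): add. Components now {A} {B,C,F} {D,E} {G}
B D (8): add. Components now {A} {B,C,D,E,F} {G}
B G (9): add. Components now {A} {B,C,D,E,F,G}
A G (10): add. Components now {A,B,C,D,E,F,G}
The 6th edge added is A G.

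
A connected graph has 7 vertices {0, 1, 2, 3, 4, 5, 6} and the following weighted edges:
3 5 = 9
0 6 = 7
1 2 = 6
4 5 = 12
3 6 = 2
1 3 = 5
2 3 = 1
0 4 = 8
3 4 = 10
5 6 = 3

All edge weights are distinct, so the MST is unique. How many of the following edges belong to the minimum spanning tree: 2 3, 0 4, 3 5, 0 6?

Kruskal's algorithm — process edges by increasing weight (ties by edge label):
2 3 (1): add — endpoints in different components.
3 6 (2): add — endpoints in different components.
5 6 (3): add — endpoints in different components.
1 3 (5): add — endpoints in different components.
1 2 (6): skip — 1 and 2 already connected.
0 6 (7): add — endpoints in different components.
0 4 (8): add — endpoints in different components.
MST edge set: {2 3, 3 6, 5 6, 1 3, 0 6, 0 4}.
Of the listed edges, {2 3, 0 4, 0 6} are in the MST → 3.

3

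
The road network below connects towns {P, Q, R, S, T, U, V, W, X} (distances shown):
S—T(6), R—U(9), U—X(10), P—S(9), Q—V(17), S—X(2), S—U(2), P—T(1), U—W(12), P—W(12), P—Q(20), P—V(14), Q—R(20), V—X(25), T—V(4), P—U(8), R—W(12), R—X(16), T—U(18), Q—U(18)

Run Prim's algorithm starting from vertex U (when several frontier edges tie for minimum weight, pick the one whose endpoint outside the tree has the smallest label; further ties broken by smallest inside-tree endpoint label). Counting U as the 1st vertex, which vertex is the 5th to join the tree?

P

Grow the tree from U using Prim:
Step 1: cheapest edge leaving the tree is S—U (2); add S.
Step 2: cheapest edge leaving the tree is S—X (2); add X.
Step 3: cheapest edge leaving the tree is S—T (6); add T.
Step 4: cheapest edge leaving the tree is P—T (1); add P.
Step 5: cheapest edge leaving the tree is T—V (4); add V.
Step 6: cheapest edge leaving the tree is R—U (9); add R.
Step 7: cheapest edge leaving the tree is P—W (12); add W.
Step 8: cheapest edge leaving the tree is Q—V (17); add Q.
Vertex order: U, S, X, T, P, V, R, W, Q. The 5th vertex is P.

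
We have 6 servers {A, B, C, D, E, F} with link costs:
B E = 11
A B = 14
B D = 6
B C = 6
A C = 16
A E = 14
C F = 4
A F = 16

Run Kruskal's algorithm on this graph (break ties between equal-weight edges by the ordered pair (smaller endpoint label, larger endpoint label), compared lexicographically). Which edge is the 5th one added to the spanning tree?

Kruskal: consider edges lightest-first.
C F (4): add. Components now {A} {B} {C,F} {D} {E}
B C (6): add. Components now {A} {B,C,F} {D} {E}
B D (6): add. Components now {A} {B,C,D,F} {E}
B E (11): add. Components now {A} {B,C,D,E,F}
A B (14): add. Components now {A,B,C,D,E,F}
The 5th edge added is A B.

A-B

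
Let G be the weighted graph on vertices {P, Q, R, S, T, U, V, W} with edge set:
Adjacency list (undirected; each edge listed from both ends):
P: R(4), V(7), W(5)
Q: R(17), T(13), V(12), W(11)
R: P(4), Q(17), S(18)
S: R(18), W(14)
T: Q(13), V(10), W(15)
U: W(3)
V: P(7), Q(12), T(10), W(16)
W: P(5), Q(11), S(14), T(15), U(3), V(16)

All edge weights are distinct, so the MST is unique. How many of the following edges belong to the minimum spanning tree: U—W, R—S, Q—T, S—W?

2

Kruskal's algorithm — process edges by increasing weight (ties by edge label):
U—W (3): add — endpoints in different components.
P—R (4): add — endpoints in different components.
P—W (5): add — endpoints in different components.
P—V (7): add — endpoints in different components.
T—V (10): add — endpoints in different components.
Q—W (11): add — endpoints in different components.
Q—V (12): skip — Q and V already connected.
Q—T (13): skip — T and Q already connected.
S—W (14): add — endpoints in different components.
MST edge set: {U—W, P—R, P—W, P—V, T—V, Q—W, S—W}.
Of the listed edges, {U—W, S—W} are in the MST → 2.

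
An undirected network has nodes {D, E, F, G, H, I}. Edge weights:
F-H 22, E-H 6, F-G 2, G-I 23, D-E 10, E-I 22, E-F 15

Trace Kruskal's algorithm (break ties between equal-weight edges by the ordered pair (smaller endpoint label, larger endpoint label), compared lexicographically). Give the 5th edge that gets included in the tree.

Kruskal: consider edges lightest-first.
F-G (2): add. Components now {D} {E} {F,G} {H} {I}
E-H (6): add. Components now {D} {E,H} {F,G} {I}
D-E (10): add. Components now {D,E,H} {F,G} {I}
E-F (15): add. Components now {D,E,F,G,H} {I}
E-I (22): add. Components now {D,E,F,G,H,I}
The 5th edge added is E-I.

E-I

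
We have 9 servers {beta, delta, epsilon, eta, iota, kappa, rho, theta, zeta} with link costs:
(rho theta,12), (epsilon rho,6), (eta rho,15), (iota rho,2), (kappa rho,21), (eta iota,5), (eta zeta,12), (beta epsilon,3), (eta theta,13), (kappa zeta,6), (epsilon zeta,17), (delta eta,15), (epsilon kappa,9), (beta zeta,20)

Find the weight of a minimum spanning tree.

Kruskal's algorithm — process edges by increasing weight (ties by edge label):
iota rho (2): add — endpoints in different components.
beta epsilon (3): add — endpoints in different components.
eta iota (5): add — endpoints in different components.
epsilon rho (6): add — endpoints in different components.
kappa zeta (6): add — endpoints in different components.
epsilon kappa (9): add — endpoints in different components.
eta zeta (12): skip — zeta and eta already connected.
rho theta (12): add — endpoints in different components.
eta theta (13): skip — theta and eta already connected.
delta eta (15): add — endpoints in different components.
MST edges: iota rho, beta epsilon, eta iota, epsilon rho, kappa zeta, epsilon kappa, rho theta, delta eta; total weight 2+3+5+6+6+9+12+15 = 58.

58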